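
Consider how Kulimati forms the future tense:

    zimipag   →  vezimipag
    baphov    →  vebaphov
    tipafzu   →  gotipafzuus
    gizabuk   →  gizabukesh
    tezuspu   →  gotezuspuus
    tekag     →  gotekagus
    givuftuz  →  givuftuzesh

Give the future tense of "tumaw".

"tumaw" begins with t-. The stems beginning with t- (tezuspu → gotezuspuus, tipafzu → gotipafzuus, tekag → gotekagus) add go- … -us around the stem.
The other patterns: stems beginning with g- add -esh; stems beginning with b- or z- add the prefix ve-.
So tumaw → gotumawus.

gotumawus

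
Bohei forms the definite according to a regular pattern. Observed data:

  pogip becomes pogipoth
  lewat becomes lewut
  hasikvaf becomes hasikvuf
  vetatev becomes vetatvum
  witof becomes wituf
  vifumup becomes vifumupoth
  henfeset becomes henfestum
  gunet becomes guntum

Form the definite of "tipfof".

tipfuf

"tipfof" has last vowel 'o'. The one such stem in the data (witof → wituf) changes the last vowel to 'u' (as do hasikvaf, lewat), so the same rule applies.
The other patterns: stems whose last vowel is 'e' delete the last vowel and add -um; stems whose last vowel is 'i' or 'u' add -oth.
So tipfof → tipfuf.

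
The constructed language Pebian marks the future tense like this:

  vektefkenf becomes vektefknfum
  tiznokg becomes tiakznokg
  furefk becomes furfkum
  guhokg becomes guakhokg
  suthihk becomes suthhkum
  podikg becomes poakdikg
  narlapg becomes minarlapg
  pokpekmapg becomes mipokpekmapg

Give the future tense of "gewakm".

geakwakm

narlapg and tiznokg both end in -g yet inflect differently (minarlapg, tiakznokg), so the final letter is not what conditions the rule; the second-to-last letter is.
"gewakm" has second-to-last letter 'k'. The stems whose second-to-last letter is 'k' (tiznokg → tiakznokg, guhokg → guakhokg, podikg → poakdikg) insert -ak- after the first vowel.
The other patterns: stems whose second-to-last letter is 'p' add the prefix mi-; stems whose second-to-last letter is 'f', 'h' or 'n' delete the last vowel and add -um.
So gewakm → geakwakm.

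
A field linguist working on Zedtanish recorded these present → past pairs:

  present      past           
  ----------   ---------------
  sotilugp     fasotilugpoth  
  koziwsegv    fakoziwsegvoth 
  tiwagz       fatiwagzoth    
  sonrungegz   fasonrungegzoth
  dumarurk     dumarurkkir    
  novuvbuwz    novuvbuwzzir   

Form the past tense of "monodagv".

tiwagz and novuvbuwz both end in -z yet inflect differently (fatiwagzoth, novuvbuwzzir), so the final letter is not what conditions the rule; the second-to-last letter is.
"monodagv" has second-to-last letter 'g'. The stems whose second-to-last letter is 'g' (sotilugp → fasotilugpoth, koziwsegv → fakoziwsegvoth, tiwagz → fatiwagzoth) add fa- … -oth around the stem.
So monodagv → famonodagvoth.

famonodagvoth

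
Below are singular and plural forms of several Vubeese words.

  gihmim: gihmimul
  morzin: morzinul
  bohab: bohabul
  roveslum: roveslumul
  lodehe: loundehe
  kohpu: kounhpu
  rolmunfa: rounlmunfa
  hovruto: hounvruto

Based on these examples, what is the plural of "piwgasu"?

piunwgasu

roveslum and kohpu both have last vowel 'u' yet inflect differently (roveslumul, kounhpu), so the last vowel is not what conditions the rule; whether the stem ends in a vowel or a consonant is.
"piwgasu" ends in a vowel. The stems ending in a vowel (kohpu → kounhpu, rolmunfa → rounlmunfa, hovruto → hounvruto) insert -un- after the first vowel.
So piwgasu → piunwgasu.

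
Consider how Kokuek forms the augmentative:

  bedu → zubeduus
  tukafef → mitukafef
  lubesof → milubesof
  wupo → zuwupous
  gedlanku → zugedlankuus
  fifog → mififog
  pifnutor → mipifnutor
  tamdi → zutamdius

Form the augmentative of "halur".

wupo and fifog both have last vowel 'o' yet inflect differently (zuwupous, mififog), so the last vowel is not what conditions the rule; whether the stem ends in a vowel or a consonant is.
"halur" ends in a consonant. The stems ending in a consonant (fifog → mififog, pifnutor → mipifnutor, lubesof → milubesof) add the prefix mi-.
So halur → mihalur.

mihalur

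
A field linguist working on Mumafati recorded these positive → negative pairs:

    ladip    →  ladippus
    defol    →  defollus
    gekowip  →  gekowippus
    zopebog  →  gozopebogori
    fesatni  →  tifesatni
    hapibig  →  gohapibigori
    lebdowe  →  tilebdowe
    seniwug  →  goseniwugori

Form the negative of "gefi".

tigefi

"gefi" ends in -i. The one such stem in the data (fesatni → tifesatni) adds the prefix ti-, so the same rule applies.
So gefi → tigefi.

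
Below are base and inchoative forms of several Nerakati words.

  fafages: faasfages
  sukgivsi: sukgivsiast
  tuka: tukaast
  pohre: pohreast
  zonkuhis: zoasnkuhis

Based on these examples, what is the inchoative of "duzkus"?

"duzkus" ends in a consonant. The stems ending in a consonant (zonkuhis → zoasnkuhis, fafages → faasfages) insert -as- after the first vowel.
So duzkus → duaszkus.

duaszkus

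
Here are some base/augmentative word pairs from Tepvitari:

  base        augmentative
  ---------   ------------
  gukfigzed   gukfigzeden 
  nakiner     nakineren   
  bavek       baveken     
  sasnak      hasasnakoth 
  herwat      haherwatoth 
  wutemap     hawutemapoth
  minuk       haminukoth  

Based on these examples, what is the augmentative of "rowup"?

harowupoth

"rowup" has last vowel 'u'. The one such stem in the data (minuk → haminukoth) adds ha- … -oth around the stem, so the same rule applies.
The other pattern: stems whose last vowel is 'e' add -en.
So rowup → harowupoth.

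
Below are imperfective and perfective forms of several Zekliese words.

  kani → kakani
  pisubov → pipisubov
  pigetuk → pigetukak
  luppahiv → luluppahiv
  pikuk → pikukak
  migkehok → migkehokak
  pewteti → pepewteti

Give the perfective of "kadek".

kadekak

migkehok and pisubov both have last vowel 'o' yet inflect differently (migkehokak, pipisubov), so the last vowel is not what conditions the rule; the final letter is.
"kadek" ends in -k. The stems ending in -k (migkehok → migkehokak, pigetuk → pigetukak, pikuk → pikukak) add -ak.
The other pattern: stems ending in -i or -v repeat the first consonant+vowel as a prefix.
So kadek → kadekak.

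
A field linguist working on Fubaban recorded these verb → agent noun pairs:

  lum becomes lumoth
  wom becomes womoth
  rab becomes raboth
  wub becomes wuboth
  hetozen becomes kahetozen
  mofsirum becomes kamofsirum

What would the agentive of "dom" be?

domoth

lum and mofsirum both end in -m yet inflect differently (lumoth, kamofsirum), so the final letter is not what conditions the rule; the number of vowels is.
"dom" has 1 vowel. The stems with 1 vowel (lum → lumoth, wom → womoth, rab → raboth) add -oth.
The other pattern: stems with 3 vowels add the prefix ka-.
So dom → domoth.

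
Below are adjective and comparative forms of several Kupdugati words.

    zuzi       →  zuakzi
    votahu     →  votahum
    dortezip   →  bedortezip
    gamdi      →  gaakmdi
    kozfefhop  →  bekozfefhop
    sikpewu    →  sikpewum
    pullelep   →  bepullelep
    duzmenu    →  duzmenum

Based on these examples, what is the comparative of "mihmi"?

dortezip and zuzi both have last vowel 'i' yet inflect differently (bedortezip, zuakzi), so the last vowel is not what conditions the rule; the final letter is.
"mihmi" ends in -i. The stems ending in -i (zuzi → zuakzi, gamdi → gaakmdi) insert -ak- after the first vowel.
So mihmi → miakhmi.

miakhmi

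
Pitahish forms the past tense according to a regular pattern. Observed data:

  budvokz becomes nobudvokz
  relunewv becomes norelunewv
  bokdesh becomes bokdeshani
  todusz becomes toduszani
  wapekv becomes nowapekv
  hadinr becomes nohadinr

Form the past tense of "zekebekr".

todusz and budvokz both end in -z yet inflect differently (toduszani, nobudvokz), so the final letter is not what conditions the rule; the second-to-last letter is.
"zekebekr" has second-to-last letter 'k'. The stems whose second-to-last letter is 'k' (wapekv → nowapekv, budvokz → nobudvokz) add the prefix no-.
The other pattern: stems whose second-to-last letter is 's' add -ani.
So zekebekr → nozekebekr.

nozekebekr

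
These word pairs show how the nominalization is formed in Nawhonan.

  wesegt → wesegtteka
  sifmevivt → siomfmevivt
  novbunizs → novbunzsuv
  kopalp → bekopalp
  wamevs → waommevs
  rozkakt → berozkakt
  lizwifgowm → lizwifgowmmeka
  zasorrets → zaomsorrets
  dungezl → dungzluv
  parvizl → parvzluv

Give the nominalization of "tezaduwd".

tezaduwddeka

novbunizs and wamevs both end in -s yet inflect differently (novbunzsuv, waommevs), so the final letter is not what conditions the rule; the second-to-last letter is.
"tezaduwd" has second-to-last letter 'w'. The one such stem in the data (lizwifgowm → lizwifgowmmeka) doubles the final consonant and adds -eka (as does wesegt), so the same rule applies.
The other patterns: stems whose second-to-last letter is 'z' delete the last vowel and add -uv; stems whose second-to-last letter is 't' or 'v' insert -om- after the first vowel; stems whose second-to-last letter is 'k' or 'l' add the prefix be-.
So tezaduwd → tezaduwddeka.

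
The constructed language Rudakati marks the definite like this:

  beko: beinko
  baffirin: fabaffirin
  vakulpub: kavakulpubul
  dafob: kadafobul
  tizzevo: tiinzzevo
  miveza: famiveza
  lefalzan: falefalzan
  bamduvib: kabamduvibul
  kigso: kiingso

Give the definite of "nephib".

beko and dafob both have last vowel 'o' yet inflect differently (beinko, kadafobul), so the last vowel is not what conditions the rule; the final letter is.
"nephib" ends in -b. The stems ending in -b (bamduvib → kabamduvibul, vakulpub → kavakulpubul, dafob → kadafobul) add ka- … -ul around the stem.
The other patterns: stems ending in -o insert -in- after the first vowel; stems ending in -a or -n add the prefix fa-.
So nephib → kanephibul.

kanephibul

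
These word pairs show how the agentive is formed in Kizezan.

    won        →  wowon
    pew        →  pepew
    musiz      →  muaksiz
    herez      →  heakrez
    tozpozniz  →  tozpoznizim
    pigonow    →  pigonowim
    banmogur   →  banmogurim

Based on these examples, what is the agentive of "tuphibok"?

tuphibokim

"tuphibok" has 3 vowels. The stems with 3 vowels (tozpozniz → tozpoznizim, pigonow → pigonowim, banmogur → banmogurim) add -im.
The other patterns: stems with 1 vowel repeat the first consonant+vowel as a prefix; stems with 2 vowels insert -ak- after the first vowel.
So tuphibok → tuphibokim.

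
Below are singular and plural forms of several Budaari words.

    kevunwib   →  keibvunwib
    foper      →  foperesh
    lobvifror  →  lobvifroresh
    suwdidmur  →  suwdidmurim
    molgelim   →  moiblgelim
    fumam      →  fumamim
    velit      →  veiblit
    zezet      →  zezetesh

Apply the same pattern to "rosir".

roibsir

"rosir" has last vowel 'i'. The stems whose last vowel is 'i' (kevunwib → keibvunwib, molgelim → moiblgelim, velit → veiblit) insert -ib- after the first vowel.
So rosir → roibsir.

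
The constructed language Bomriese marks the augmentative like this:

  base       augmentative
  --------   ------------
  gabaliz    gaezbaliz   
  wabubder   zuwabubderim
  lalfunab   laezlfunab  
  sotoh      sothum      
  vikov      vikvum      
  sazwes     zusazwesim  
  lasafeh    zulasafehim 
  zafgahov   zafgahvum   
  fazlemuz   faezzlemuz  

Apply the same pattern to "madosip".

maezdosip

lasafeh and sotoh both end in -h yet inflect differently (zulasafehim, sothum), so the final letter is not what conditions the rule; the last vowel is.
"madosip" has last vowel 'i'. The one such stem in the data (gabaliz → gaezbaliz) inserts -ez- after the first vowel (as do lalfunab, fazlemuz), so the same rule applies.
So madosip → maezdosip.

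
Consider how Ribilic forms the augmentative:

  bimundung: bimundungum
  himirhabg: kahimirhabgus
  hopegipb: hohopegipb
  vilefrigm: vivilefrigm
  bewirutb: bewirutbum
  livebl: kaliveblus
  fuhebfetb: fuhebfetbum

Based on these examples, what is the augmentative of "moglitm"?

"moglitm" has second-to-last letter 't'. The stems whose second-to-last letter is 't' (fuhebfetb → fuhebfetbum, bewirutb → bewirutbum) add -um.
So moglitm → moglitmum.

moglitmum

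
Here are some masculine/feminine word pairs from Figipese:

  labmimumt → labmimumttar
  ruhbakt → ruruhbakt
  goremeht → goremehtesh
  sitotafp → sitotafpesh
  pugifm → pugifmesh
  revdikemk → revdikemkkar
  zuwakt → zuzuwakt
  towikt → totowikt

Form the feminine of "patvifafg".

patvifafgesh

labmimumt and zuwakt both end in -t yet inflect differently (labmimumttar, zuzuwakt), so the final letter is not what conditions the rule; the second-to-last letter is.
"patvifafg" has second-to-last letter 'f'. The stems whose second-to-last letter is 'f' (pugifm → pugifmesh, sitotafp → sitotafpesh) add -esh.
The other patterns: stems whose second-to-last letter is 'm' double the final consonant and add -ar; stems whose second-to-last letter is 'k' repeat the first consonant+vowel as a prefix.
So patvifafg → patvifafgesh.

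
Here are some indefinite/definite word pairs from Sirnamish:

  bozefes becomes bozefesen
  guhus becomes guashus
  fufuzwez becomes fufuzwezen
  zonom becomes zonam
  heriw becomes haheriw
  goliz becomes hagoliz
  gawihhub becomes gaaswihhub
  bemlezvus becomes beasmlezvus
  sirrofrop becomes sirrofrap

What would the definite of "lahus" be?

goliz and fufuzwez both end in -z yet inflect differently (hagoliz, fufuzwezen), so the final letter is not what conditions the rule; the last vowel is.
"lahus" has last vowel 'u'. The stems whose last vowel is 'u' (guhus → guashus, bemlezvus → beasmlezvus, gawihhub → gaaswihhub) insert -as- after the first vowel.
The other patterns: stems whose last vowel is 'o' change the last vowel to 'a'; stems whose last vowel is 'i' add the prefix ha-; stems whose last vowel is 'e' add -en.
So lahus → laashus.

laashus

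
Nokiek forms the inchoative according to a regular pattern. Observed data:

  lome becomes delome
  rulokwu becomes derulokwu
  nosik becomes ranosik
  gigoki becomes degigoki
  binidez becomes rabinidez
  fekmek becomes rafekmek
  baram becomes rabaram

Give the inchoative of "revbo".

derevbo

fekmek and lome both have last vowel 'e' yet inflect differently (rafekmek, delome), so the last vowel is not what conditions the rule; whether the stem ends in a vowel or a consonant is.
"revbo" ends in a vowel. The stems ending in a vowel (lome → delome, gigoki → degigoki, rulokwu → derulokwu) add the prefix de-.
The other pattern: stems ending in a consonant add the prefix ra-.
So revbo → derevbo.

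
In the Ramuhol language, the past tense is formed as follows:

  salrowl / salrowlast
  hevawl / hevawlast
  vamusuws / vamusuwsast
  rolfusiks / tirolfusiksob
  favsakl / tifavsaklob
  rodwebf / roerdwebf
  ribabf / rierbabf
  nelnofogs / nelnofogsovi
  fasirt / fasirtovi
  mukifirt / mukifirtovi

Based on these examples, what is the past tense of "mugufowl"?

mugufowlast

"mugufowl" has second-to-last letter 'w'. The stems whose second-to-last letter is 'w' (salrowl → salrowlast, hevawl → hevawlast, vamusuws → vamusuwsast) add -ast.
The other patterns: stems whose second-to-last letter is 'k' add ti- … -ob around the stem; stems whose second-to-last letter is 'b' insert -er- after the first vowel; stems whose second-to-last letter is 'g' or 'r' add -ovi.
So mugufowl → mugufowlast.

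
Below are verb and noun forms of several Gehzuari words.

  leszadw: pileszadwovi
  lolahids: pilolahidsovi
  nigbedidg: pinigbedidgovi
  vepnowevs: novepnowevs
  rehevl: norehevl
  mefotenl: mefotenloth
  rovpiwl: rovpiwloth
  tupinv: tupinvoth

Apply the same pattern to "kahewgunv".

kahewgunvoth

"kahewgunv" has second-to-last letter 'n'. The stems whose second-to-last letter is 'n' (mefotenl → mefotenloth, tupinv → tupinvoth) add -oth.
So kahewgunv → kahewgunvoth.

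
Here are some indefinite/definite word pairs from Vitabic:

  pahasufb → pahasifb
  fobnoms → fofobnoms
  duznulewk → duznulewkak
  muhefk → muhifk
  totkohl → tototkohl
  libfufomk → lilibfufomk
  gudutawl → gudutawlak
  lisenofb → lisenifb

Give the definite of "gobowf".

duznulewk and muhefk both end in -k yet inflect differently (duznulewkak, muhifk), so the final letter is not what conditions the rule; the second-to-last letter is.
"gobowf" has second-to-last letter 'w'. The stems whose second-to-last letter is 'w' (duznulewk → duznulewkak, gudutawl → gudutawlak) add -ak.
The other patterns: stems whose second-to-last letter is 'f' change the last vowel to 'i'; stems whose second-to-last letter is 'h' or 'm' repeat the first consonant+vowel as a prefix.
So gobowf → gobowfak.

gobowfak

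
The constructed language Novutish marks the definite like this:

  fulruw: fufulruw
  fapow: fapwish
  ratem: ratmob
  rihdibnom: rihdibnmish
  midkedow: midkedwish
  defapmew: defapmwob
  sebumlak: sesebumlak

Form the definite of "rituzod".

"rituzod" has last vowel 'o'. The stems whose last vowel is 'o' (midkedow → midkedwish, fapow → fapwish, rihdibnom → rihdibnmish) delete the last vowel and add -ish.
The other patterns: stems whose last vowel is 'e' delete the last vowel and add -ob; stems whose last vowel is 'a' or 'u' repeat the first consonant+vowel as a prefix.
So rituzod → rituzdish.

rituzdish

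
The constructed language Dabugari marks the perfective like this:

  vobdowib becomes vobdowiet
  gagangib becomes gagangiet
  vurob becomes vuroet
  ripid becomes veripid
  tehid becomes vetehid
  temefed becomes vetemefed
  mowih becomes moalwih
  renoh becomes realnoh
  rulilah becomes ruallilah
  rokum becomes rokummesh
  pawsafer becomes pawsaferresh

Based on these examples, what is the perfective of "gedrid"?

vegedrid

vobdowib and ripid both have last vowel 'i' yet inflect differently (vobdowiet, veripid), so the last vowel is not what conditions the rule; the final letter is.
"gedrid" ends in -d. The stems ending in -d (ripid → veripid, tehid → vetehid, temefed → vetemefed) add the prefix ve-.
So gedrid → vegedrid.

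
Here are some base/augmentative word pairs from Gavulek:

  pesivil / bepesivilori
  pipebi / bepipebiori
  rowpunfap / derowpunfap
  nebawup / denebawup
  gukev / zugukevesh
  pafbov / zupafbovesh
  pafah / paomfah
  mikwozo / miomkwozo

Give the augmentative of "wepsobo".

weompsobo

rowpunfap and pafah both have last vowel 'a' yet inflect differently (derowpunfap, paomfah), so the last vowel is not what conditions the rule; the final letter is.
"wepsobo" ends in -o. The one such stem in the data (mikwozo → miomkwozo) inserts -om- after the first vowel (as does pafah), so the same rule applies.
So wepsobo → weompsobo.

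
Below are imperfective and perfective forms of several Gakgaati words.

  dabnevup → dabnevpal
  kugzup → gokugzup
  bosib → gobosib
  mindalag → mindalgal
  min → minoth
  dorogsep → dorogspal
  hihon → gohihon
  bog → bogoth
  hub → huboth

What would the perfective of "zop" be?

min and hihon both end in -n yet inflect differently (minoth, gohihon), so the final letter is not what conditions the rule; the number of vowels is.
"zop" has 1 vowel. The stems with 1 vowel (hub → huboth, bog → bogoth, min → minoth) add -oth.
So zop → zopoth.

zopoth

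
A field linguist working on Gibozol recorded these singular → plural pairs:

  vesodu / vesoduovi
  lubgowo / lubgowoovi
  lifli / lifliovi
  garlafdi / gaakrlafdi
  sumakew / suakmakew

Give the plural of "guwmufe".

lifli and garlafdi both end in -i yet inflect differently (lifliovi, gaakrlafdi), so the final letter is not what conditions the rule; the first letter is.
"guwmufe" begins with g-. The one such stem in the data (garlafdi → gaakrlafdi) inserts -ak- after the first vowel (as does sumakew), so the same rule applies.
The other pattern: stems beginning with l- or v- add -ovi.
So guwmufe → guakwmufe.

guakwmufe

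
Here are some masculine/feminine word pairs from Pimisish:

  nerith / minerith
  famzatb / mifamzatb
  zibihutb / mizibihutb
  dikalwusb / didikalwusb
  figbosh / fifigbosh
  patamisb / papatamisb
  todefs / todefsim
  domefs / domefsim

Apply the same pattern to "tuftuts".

mituftuts

"tuftuts" has second-to-last letter 't'. The stems whose second-to-last letter is 't' (nerith → minerith, famzatb → mifamzatb, zibihutb → mizibihutb) add the prefix mi-.
The other patterns: stems whose second-to-last letter is 's' repeat the first consonant+vowel as a prefix; stems whose second-to-last letter is 'f' add -im.
So tuftuts → mituftuts.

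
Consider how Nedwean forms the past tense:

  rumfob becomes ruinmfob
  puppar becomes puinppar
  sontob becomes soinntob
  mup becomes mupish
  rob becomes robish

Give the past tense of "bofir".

boinfir

rumfob and rob both end in -b yet inflect differently (ruinmfob, robish), so the final letter is not what conditions the rule; the number of vowels is.
"bofir" has 2 vowels. The stems with 2 vowels (rumfob → ruinmfob, puppar → puinppar, sontob → soinntob) insert -in- after the first vowel.
So bofir → boinfir.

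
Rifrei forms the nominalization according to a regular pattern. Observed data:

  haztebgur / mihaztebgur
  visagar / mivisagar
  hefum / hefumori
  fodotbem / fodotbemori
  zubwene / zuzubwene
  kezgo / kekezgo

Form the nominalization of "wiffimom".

wiffimomori

haztebgur and hefum both have last vowel 'u' yet inflect differently (mihaztebgur, hefumori), so the last vowel is not what conditions the rule; the final letter is.
"wiffimom" ends in -m. The stems ending in -m (fodotbem → fodotbemori, hefum → hefumori) add -ori.
The other patterns: stems ending in -r add the prefix mi-; stems ending in -e or -o repeat the first consonant+vowel as a prefix.
So wiffimom → wiffimomori.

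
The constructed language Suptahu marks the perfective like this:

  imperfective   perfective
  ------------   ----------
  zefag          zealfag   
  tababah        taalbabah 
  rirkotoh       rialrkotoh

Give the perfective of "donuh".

doalnuh

Every pair shown (zefag → zealfag, tababah → taalbabah, rirkotoh → rialrkotoh) follows the same rule: insert -al- after the first vowel.
So donuh → doalnuh.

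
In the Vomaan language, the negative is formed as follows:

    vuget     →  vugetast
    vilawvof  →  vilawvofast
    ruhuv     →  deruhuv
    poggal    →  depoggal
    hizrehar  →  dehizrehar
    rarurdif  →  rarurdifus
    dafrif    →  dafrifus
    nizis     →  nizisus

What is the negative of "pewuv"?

depewuv

vilawvof and rarurdif both end in -f yet inflect differently (vilawvofast, rarurdifus), so the final letter is not what conditions the rule; the last vowel is.
"pewuv" has last vowel 'u'. The one such stem in the data (ruhuv → deruhuv) adds the prefix de-, so the same rule applies.
The other patterns: stems whose last vowel is 'e' or 'o' add -ast; stems whose last vowel is 'i' add -us.
So pewuv → depewuv.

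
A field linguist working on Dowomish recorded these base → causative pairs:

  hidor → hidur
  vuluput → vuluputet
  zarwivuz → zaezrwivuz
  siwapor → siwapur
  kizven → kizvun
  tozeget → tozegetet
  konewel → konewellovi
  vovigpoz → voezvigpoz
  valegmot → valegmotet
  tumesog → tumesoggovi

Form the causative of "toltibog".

vovigpoz and siwapor both have last vowel 'o' yet inflect differently (voezvigpoz, siwapur), so the last vowel is not what conditions the rule; the final letter is.
"toltibog" ends in -g. The one such stem in the data (tumesog → tumesoggovi) doubles the final consonant and adds -ovi (as does konewel), so the same rule applies.
So toltibog → toltiboggovi.

toltiboggovi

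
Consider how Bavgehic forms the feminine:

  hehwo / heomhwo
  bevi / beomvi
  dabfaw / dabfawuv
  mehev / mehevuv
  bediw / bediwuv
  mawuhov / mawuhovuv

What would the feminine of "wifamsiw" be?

bevi and bediw both have last vowel 'i' yet inflect differently (beomvi, bediwuv), so the last vowel is not what conditions the rule; whether the stem ends in a vowel or a consonant is.
"wifamsiw" ends in a consonant. The stems ending in a consonant (dabfaw → dabfawuv, mehev → mehevuv, bediw → bediwuv) add -uv.
The other pattern: stems ending in a vowel insert -om- after the first vowel.
So wifamsiw → wifamsiwuv.

wifamsiwuv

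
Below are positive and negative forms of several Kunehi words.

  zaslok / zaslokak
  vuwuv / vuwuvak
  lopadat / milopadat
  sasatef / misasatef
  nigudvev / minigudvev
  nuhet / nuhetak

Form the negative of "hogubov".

mihogubov

nuhet and lopadat both end in -t yet inflect differently (nuhetak, milopadat), so the final letter is not what conditions the rule; the number of vowels is.
"hogubov" has 3 vowels. The stems with 3 vowels (lopadat → milopadat, sasatef → misasatef, nigudvev → minigudvev) add the prefix mi-.
The other pattern: stems with 2 vowels add -ak.
So hogubov → mihogubov.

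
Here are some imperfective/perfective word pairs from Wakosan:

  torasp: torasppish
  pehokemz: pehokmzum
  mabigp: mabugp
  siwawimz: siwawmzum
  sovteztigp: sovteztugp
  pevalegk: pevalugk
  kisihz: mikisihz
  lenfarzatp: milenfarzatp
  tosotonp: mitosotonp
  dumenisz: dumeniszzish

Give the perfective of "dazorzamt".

dazorzmtum

"dazorzamt" has second-to-last letter 'm'. The stems whose second-to-last letter is 'm' (pehokemz → pehokmzum, siwawimz → siwawmzum) delete the last vowel and add -um.
So dazorzamt → dazorzmtum.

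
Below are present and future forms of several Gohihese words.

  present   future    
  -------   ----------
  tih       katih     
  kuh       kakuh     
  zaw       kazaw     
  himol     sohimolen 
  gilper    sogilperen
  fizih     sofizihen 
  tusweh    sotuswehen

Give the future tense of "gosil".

sogosilen

"gosil" has 2 vowels. The stems with 2 vowels (himol → sohimolen, gilper → sogilperen, fizih → sofizihen) add so- … -en around the stem.
The other pattern: stems with 1 vowel add the prefix ka-.
So gosil → sogosilen.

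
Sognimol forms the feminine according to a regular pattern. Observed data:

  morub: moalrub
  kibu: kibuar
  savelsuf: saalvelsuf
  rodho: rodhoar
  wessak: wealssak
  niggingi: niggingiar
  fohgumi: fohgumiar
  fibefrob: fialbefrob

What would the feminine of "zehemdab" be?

zealhemdab

"zehemdab" ends in a consonant. The stems ending in a consonant (fibefrob → fialbefrob, wessak → wealssak, morub → moalrub) insert -al- after the first vowel.
So zehemdab → zealhemdab.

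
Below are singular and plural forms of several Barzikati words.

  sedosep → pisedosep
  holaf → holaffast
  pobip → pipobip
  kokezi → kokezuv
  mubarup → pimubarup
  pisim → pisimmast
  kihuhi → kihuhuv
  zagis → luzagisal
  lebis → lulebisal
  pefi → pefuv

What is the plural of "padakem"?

pobip and kihuhi both have last vowel 'i' yet inflect differently (pipobip, kihuhuv), so the last vowel is not what conditions the rule; the final letter is.
"padakem" ends in -m. The one such stem in the data (pisim → pisimmast) doubles the final consonant and adds -ast (as does holaf), so the same rule applies.
So padakem → padakemmast.

padakemmast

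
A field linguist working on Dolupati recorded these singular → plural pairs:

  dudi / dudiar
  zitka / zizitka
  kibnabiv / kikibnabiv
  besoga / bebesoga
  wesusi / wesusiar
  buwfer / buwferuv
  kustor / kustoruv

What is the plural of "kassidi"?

dudi and kibnabiv both have last vowel 'i' yet inflect differently (dudiar, kikibnabiv), so the last vowel is not what conditions the rule; the final letter is.
"kassidi" ends in -i. The stems ending in -i (dudi → dudiar, wesusi → wesusiar) add -ar.
The other patterns: stems ending in -r add -uv; stems ending in -a or -v repeat the first consonant+vowel as a prefix.
So kassidi → kassidiar.

kassidiar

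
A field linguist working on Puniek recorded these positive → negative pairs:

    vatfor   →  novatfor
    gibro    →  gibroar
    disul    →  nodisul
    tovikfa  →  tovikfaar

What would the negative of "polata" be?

polataar

"polata" ends in a vowel. The stems ending in a vowel (tovikfa → tovikfaar, gibro → gibroar) add -ar.
The other pattern: stems ending in a consonant add the prefix no-.
So polata → polataar.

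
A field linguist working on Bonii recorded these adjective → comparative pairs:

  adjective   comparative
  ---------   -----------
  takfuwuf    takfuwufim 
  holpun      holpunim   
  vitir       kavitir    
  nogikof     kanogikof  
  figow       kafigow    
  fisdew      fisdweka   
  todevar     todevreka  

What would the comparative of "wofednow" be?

takfuwuf and nogikof both end in -f yet inflect differently (takfuwufim, kanogikof), so the final letter is not what conditions the rule; the last vowel is.
"wofednow" has last vowel 'o'. The stems whose last vowel is 'o' (nogikof → kanogikof, figow → kafigow) add the prefix ka-.
The other patterns: stems whose last vowel is 'u' add -im; stems whose last vowel is 'a' or 'e' delete the last vowel and add -eka.
So wofednow → kawofednow.

kawofednow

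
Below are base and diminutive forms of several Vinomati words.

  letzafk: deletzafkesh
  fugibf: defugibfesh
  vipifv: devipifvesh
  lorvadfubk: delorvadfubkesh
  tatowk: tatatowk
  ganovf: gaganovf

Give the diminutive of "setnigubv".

"setnigubv" has second-to-last letter 'b'. The stems whose second-to-last letter is 'b' (fugibf → defugibfesh, lorvadfubk → delorvadfubkesh) add de- … -esh around the stem.
The other pattern: stems whose second-to-last letter is 'v' or 'w' repeat the first consonant+vowel as a prefix.
So setnigubv → desetnigubvesh.

desetnigubvesh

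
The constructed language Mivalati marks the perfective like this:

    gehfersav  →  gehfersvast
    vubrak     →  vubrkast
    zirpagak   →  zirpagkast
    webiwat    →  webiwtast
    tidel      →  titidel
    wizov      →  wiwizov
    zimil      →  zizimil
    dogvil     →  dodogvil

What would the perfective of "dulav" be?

dulvast

gehfersav and wizov both end in -v yet inflect differently (gehfersvast, wiwizov), so the final letter is not what conditions the rule; the last vowel is.
"dulav" has last vowel 'a'. The stems whose last vowel is 'a' (gehfersav → gehfersvast, vubrak → vubrkast, zirpagak → zirpagkast) delete the last vowel and add -ast.
The other pattern: stems whose last vowel is 'e', 'i' or 'o' repeat the first consonant+vowel as a prefix.
So dulav → dulvast.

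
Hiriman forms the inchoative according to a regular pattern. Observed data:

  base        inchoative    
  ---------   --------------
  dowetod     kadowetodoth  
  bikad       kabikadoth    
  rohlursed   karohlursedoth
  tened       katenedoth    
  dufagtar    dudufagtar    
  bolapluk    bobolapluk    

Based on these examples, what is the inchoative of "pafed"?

bikad and dufagtar both have last vowel 'a' yet inflect differently (kabikadoth, dudufagtar), so the last vowel is not what conditions the rule; the final letter is.
"pafed" ends in -d. The stems ending in -d (dowetod → kadowetodoth, bikad → kabikadoth, rohlursed → karohlursedoth) add ka- … -oth around the stem.
So pafed → kapafedoth.

kapafedoth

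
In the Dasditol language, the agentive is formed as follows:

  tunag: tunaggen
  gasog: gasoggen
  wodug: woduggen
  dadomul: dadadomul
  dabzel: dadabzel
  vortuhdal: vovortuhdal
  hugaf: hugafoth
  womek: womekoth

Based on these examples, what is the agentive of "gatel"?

wodug and dadomul both have last vowel 'u' yet inflect differently (woduggen, dadadomul), so the last vowel is not what conditions the rule; the final letter is.
"gatel" ends in -l. The stems ending in -l (dadomul → dadadomul, dabzel → dadabzel, vortuhdal → vovortuhdal) repeat the first consonant+vowel as a prefix.
The other patterns: stems ending in -g double the final consonant and add -en; stems ending in -f or -k add -oth.
So gatel → gagatel.

gagatel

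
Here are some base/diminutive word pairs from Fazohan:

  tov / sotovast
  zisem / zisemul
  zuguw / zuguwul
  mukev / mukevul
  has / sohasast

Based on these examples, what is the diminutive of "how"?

sohowast

"how" has 1 vowel. The stems with 1 vowel (has → sohasast, tov → sotovast) add so- … -ast around the stem.
So how → sohowast.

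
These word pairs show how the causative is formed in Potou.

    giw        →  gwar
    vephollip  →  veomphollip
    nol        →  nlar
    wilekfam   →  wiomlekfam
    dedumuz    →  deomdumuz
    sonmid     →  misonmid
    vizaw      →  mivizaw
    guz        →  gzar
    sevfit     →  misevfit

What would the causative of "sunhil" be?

misunhil

giw and vizaw both end in -w yet inflect differently (gwar, mivizaw), so the final letter is not what conditions the rule; the number of vowels is.
"sunhil" has 2 vowels. The stems with 2 vowels (vizaw → mivizaw, sonmid → misonmid, sevfit → misevfit) add the prefix mi-.
So sunhil → misunhil.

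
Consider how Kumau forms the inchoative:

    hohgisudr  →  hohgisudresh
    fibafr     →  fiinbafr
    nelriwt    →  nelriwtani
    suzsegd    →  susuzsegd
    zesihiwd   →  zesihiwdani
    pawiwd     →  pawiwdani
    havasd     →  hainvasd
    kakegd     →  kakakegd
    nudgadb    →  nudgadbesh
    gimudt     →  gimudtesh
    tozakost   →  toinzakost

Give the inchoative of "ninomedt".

pawiwd and kakegd both end in -d yet inflect differently (pawiwdani, kakakegd), so the final letter is not what conditions the rule; the second-to-last letter is.
"ninomedt" has second-to-last letter 'd'. The stems whose second-to-last letter is 'd' (nudgadb → nudgadbesh, gimudt → gimudtesh, hohgisudr → hohgisudresh) add -esh.
So ninomedt → ninomedtesh.

ninomedtesh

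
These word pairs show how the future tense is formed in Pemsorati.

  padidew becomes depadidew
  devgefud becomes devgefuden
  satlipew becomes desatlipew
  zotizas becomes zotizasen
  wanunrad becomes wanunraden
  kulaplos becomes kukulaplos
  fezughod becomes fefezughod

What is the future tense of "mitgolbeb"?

wanunrad and fezughod both end in -d yet inflect differently (wanunraden, fefezughod), so the final letter is not what conditions the rule; the last vowel is.
"mitgolbeb" has last vowel 'e'. The stems whose last vowel is 'e' (padidew → depadidew, satlipew → desatlipew) add the prefix de-.
So mitgolbeb → demitgolbeb.

demitgolbeb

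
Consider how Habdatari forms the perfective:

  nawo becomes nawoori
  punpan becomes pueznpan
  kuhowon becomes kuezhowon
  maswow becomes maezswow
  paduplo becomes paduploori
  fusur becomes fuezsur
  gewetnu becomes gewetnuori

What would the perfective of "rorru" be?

gewetnu and fusur both have last vowel 'u' yet inflect differently (gewetnuori, fuezsur), so the last vowel is not what conditions the rule; whether the stem ends in a vowel or a consonant is.
"rorru" ends in a vowel. The stems ending in a vowel (paduplo → paduploori, gewetnu → gewetnuori, nawo → nawoori) add -ori.
So rorru → rorruori.

rorruori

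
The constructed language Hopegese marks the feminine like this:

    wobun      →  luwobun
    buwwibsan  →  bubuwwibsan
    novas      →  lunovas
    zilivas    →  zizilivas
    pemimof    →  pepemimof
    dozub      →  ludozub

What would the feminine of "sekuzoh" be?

"sekuzoh" has 3 vowels. The stems with 3 vowels (pemimof → pepemimof, buwwibsan → bubuwwibsan, zilivas → zizilivas) repeat the first consonant+vowel as a prefix.
So sekuzoh → sesekuzoh.

sesekuzoh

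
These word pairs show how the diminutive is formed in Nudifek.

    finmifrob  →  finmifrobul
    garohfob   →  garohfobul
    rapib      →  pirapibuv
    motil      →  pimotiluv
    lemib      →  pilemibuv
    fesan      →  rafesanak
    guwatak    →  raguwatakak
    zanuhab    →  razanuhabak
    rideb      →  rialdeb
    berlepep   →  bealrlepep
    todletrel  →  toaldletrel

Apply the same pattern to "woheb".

"woheb" has last vowel 'e'. The stems whose last vowel is 'e' (rideb → rialdeb, berlepep → bealrlepep, todletrel → toaldletrel) insert -al- after the first vowel.
The other patterns: stems whose last vowel is 'o' add -ul; stems whose last vowel is 'i' add pi- … -uv around the stem; stems whose last vowel is 'a' add ra- … -ak around the stem.
So woheb → woalheb.

woalheb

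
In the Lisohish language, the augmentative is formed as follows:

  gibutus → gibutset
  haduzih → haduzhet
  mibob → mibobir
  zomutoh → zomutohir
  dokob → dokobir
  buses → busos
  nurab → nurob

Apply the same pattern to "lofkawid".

"lofkawid" has last vowel 'i'. The one such stem in the data (haduzih → haduzhet) deletes the last vowel and adds -et (as does gibutus), so the same rule applies.
So lofkawid → lofkawdet.

lofkawdet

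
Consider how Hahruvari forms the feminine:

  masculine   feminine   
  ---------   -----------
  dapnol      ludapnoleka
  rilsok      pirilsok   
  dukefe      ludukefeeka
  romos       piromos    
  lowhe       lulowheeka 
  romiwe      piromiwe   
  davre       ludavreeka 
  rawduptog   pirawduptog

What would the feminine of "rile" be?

romiwe and davre both end in -e yet inflect differently (piromiwe, ludavreeka), so the final letter is not what conditions the rule; the first letter is.
"rile" begins with r-. The stems beginning with r- (rawduptog → pirawduptog, romos → piromos, romiwe → piromiwe) add the prefix pi-.
So rile → pirile.

pirile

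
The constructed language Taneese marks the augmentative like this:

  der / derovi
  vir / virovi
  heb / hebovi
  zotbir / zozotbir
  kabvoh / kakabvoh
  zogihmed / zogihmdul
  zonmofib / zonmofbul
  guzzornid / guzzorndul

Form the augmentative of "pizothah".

der and zotbir both end in -r yet inflect differently (derovi, zozotbir), so the final letter is not what conditions the rule; the number of vowels is.
"pizothah" has 3 vowels. The stems with 3 vowels (zogihmed → zogihmdul, zonmofib → zonmofbul, guzzornid → guzzorndul) delete the last vowel and add -ul.
So pizothah → pizothhul.

pizothhul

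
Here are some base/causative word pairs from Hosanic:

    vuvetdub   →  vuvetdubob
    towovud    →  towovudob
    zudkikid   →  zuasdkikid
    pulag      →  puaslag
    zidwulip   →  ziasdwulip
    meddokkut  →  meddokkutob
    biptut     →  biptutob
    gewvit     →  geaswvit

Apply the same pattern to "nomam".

towovud and zudkikid both end in -d yet inflect differently (towovudob, zuasdkikid), so the final letter is not what conditions the rule; the last vowel is.
"nomam" has last vowel 'a'. The one such stem in the data (pulag → puaslag) inserts -as- after the first vowel (as do zudkikid, zidwulip), so the same rule applies.
So nomam → noasmam.

noasmam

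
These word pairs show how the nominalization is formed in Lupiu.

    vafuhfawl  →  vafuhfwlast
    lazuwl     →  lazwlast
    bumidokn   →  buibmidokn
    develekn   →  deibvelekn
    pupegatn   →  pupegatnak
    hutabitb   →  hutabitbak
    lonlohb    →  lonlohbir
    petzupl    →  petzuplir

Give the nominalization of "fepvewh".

bumidokn and pupegatn both end in -n yet inflect differently (buibmidokn, pupegatnak), so the final letter is not what conditions the rule; the second-to-last letter is.
"fepvewh" has second-to-last letter 'w'. The stems whose second-to-last letter is 'w' (vafuhfawl → vafuhfwlast, lazuwl → lazwlast) delete the last vowel and add -ast.
So fepvewh → fepvwhast.

fepvwhast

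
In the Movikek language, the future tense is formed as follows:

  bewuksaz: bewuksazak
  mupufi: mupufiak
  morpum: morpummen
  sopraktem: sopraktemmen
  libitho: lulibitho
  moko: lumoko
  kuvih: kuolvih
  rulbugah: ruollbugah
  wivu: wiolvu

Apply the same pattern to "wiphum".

mupufi and kuvih both have last vowel 'i' yet inflect differently (mupufiak, kuolvih), so the last vowel is not what conditions the rule; the final letter is.
"wiphum" ends in -m. The stems ending in -m (morpum → morpummen, sopraktem → sopraktemmen) double the final consonant and add -en.
The other patterns: stems ending in -i or -z add -ak; stems ending in -o add the prefix lu-; stems ending in -h or -u insert -ol- after the first vowel.
So wiphum → wiphummen.

wiphummen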